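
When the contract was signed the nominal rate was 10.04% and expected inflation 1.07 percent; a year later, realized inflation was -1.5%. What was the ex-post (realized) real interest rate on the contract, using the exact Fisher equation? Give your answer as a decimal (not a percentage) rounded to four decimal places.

Ex-post: (1 + 0.1004)/(1 − 0.0150) − 1 = 11.7157%
So the realized real rate is 0.1172.

0.1172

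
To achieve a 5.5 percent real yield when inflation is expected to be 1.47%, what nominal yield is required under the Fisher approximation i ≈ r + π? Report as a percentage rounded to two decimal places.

6.97%

i ≈ r + π = 5.5% + 1.47% = 6.97%.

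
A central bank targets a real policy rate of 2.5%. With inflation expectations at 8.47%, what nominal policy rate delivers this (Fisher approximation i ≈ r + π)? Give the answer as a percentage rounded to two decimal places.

i ≈ r + π = 2.5% + 8.47% = 10.97%.

10.97%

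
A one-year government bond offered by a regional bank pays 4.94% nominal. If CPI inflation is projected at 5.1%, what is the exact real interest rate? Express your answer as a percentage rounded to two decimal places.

By the Fisher equation, 1 + r = (1 + i)/(1 + π).
1 + r = 1.04940 / 1.05100 = 0.998478
r = 0.998478 − 1 = -0.1522%, i.e. -0.15%.

-0.15%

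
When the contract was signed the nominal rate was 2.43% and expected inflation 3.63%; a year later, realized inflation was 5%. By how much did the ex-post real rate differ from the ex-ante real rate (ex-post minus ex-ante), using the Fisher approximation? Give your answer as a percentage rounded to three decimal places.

-1.370%

Ex-ante: 2.43% − 3.63% = -1.200%
Ex-post: 2.43% − 5% = -2.570%
Difference (ex-post − ex-ante) = -1.3700% → -1.370%.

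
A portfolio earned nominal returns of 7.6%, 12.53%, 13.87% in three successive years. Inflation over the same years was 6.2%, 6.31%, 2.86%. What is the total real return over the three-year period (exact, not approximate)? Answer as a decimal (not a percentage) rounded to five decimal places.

0.18726

Nominal growth factor = 1.0760 × 1.1253 × 1.1387 = 1.378764
Price-level growth factor = 1.0620 × 1.0631 × 1.0286 = 1.161302
Real growth factor = 1.378764 / 1.161302 = 1.187257
Total real return = 1.187257 − 1 → 0.18726.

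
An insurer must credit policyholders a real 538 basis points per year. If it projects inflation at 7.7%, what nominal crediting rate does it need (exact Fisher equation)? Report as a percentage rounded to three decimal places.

(1 + i) = (1 + r)(1 + π) = 1.05380 × 1.07700 = 1.1349426
i = 1.1349426 − 1, so the required nominal rate is 13.494%.

13.494%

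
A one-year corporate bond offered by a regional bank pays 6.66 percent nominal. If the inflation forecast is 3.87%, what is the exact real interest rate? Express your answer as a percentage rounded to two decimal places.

2.69%

By the Fisher equation, 1 + r = (1 + i)/(1 + π).
1 + r = 1.06660 / 1.03870 = 1.026860
r = 1.026860 − 1 = 2.6860%, i.e. 2.69%.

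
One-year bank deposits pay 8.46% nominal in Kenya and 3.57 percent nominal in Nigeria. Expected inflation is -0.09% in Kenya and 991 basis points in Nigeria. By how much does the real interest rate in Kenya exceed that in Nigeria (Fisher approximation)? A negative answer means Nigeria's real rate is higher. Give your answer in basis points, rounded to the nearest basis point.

1489 basis points

Kenya: 8.46% − (-0.09%) = 8.550%
Nigeria: 3.57% − 9.91% = -6.340%
Differential = 14.890% → 1489 basis points.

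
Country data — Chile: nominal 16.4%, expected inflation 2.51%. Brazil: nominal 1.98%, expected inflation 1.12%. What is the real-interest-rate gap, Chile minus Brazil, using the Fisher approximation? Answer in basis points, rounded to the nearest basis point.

1303 basis points

Chile: 16.4% − 2.51% = 13.890%
Brazil: 1.98% − 1.12% = 0.860%
Differential = 13.030% → 1303 basis points.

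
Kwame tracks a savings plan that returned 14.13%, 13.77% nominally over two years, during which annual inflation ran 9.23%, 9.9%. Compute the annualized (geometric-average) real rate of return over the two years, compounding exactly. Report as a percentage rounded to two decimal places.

Compound the nominal returns: 1.1413 × 1.1377 = 1.29845701.
Compound inflation: 1.0923 × 1.0990 = 1.20043770.
Deflate: 1.29845701 / 1.20043770 = 1.08165298.
Annualized real rate = 1.08165298^(1/2) − 1 = 4.0025% → 4.00%.

4.00%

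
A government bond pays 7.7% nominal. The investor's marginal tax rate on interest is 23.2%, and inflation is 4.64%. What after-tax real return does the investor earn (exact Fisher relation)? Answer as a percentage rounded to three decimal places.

1.217%

After-tax nominal return = 7.7% × (1 − 0.232) = 5.9136%.
1 + r = 1.059136 / 1.04640 = 1.012171
After-tax real rate = 1.012171 − 1 → 1.217%.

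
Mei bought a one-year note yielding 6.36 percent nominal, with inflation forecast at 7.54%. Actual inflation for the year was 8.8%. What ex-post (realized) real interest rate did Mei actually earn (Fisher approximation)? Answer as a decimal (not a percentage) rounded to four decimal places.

Ex-post: 6.36% − 8.8% = -2.440%
So the realized real rate is -0.0244.

-0.0244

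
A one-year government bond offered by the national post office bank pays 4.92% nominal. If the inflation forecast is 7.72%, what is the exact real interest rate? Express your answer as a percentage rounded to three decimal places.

-2.599%

By the Fisher relation, 1 + r = (1 + i)/(1 + π).
1 + r = 1.04920 / 1.07720 = 0.974007
r = 0.974007 − 1 = -2.5993%, i.e. -2.599%.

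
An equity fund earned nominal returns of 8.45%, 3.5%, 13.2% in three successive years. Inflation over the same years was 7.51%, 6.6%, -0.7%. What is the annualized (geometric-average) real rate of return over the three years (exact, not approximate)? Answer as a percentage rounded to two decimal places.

Nominal growth factor = 1.0845 × 1.0350 × 1.1320 = 1.27062189
Price-level growth factor = 1.0751 × 1.0660 × 0.9930 = 1.13803420
Real growth factor = 1.27062189 / 1.13803420 = 1.11650589
Annualized real rate = 1.11650589^(1/3) − 1 = 3.7418% → 3.74%.

3.74%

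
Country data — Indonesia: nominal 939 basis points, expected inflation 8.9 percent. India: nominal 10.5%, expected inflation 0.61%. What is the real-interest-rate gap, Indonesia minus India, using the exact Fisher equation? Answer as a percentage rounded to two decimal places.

Indonesia: (1 + 0.0939)/(1 + 0.0890) − 1 = 0.4500%
India: (1 + 0.1050)/(1 + 0.0061) − 1 = 9.8300%
Differential = 0.4500% − 9.8300% = -9.3801% → -9.38%.

-9.38%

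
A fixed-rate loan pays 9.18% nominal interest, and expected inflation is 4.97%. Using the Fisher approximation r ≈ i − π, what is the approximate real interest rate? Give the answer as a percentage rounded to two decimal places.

r ≈ i − π = 9.18% − 4.97% = 4.21%.

4.21%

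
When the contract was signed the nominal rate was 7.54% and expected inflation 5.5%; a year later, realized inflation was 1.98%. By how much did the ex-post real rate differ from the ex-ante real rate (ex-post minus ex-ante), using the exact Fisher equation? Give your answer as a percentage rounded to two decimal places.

3.52%

Ex-ante: (1 + 0.0754)/(1 + 0.0550) − 1 = 1.9336%
Ex-post: (1 + 0.0754)/(1 + 0.0198) − 1 = 5.4520%
Difference (ex-post − ex-ante) = 3.5184% → 3.52%.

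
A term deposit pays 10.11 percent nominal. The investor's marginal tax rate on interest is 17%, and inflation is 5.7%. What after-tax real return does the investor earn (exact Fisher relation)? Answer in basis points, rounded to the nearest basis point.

255 basis points

After-tax nominal return = 10.11% × (1 − 0.17) = 8.3913%.
1 + r = 1.083913 / 1.05700 = 1.025462
After-tax real rate = 1.025462 − 1 → 255 basis points.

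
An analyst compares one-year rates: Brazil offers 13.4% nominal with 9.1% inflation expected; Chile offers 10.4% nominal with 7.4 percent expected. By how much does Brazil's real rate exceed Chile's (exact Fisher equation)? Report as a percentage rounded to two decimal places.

Brazil: (1 + 0.1340)/(1 + 0.0910) − 1 = 3.9413%
Chile: (1 + 0.1040)/(1 + 0.0740) − 1 = 2.7933%
Differential = 3.9413% − 2.7933% = 1.1480% → 1.15%.

1.15%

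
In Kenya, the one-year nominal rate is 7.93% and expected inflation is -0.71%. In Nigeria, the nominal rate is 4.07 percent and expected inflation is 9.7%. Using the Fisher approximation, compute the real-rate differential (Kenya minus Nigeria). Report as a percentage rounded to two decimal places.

14.27%

Kenya: 7.93% − (-0.71%) = 8.640%
Nigeria: 4.07% − 9.7% = -5.630%
Differential = 14.270% → 14.27%.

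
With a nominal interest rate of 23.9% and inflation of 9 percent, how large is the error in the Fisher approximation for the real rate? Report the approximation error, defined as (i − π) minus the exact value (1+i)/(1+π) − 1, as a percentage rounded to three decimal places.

Approximate: r ≈ 23.900% − 9.000% = 14.9000%
Exact: (1 + 0.2390)/(1 + 0.0900) − 1 = 13.6697%
Error = 14.9000% − 13.6697% = 1.2303% → 1.230%.

1.230%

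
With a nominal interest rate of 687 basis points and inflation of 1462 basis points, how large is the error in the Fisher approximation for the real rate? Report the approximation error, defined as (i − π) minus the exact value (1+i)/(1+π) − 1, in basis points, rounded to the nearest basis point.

Approximate: r ≈ 6.870% − 14.620% = -7.7500%
Exact: (1 + 0.0687)/(1 + 0.1462) − 1 = -6.7615%
Error = -7.7500% − (-6.7615%) = -0.9885% → -99 basis points.

-99 basis points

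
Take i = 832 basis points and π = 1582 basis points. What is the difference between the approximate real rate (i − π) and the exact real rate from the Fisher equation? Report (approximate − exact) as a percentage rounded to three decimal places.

-1.024%

Approximate: r ≈ 8.320% − 15.820% = -7.5000%
Exact: (1 + 0.0832)/(1 + 0.1582) − 1 = -6.4756%
Error = -7.5000% − (-6.4756%) = -1.0244% → -1.024%.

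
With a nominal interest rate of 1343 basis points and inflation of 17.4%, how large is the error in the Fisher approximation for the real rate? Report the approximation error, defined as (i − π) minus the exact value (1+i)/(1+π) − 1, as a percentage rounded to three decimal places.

Approximate: r ≈ 13.430% − 17.400% = -3.9700%
Exact: (1 + 0.1343)/(1 + 0.1740) − 1 = -3.3816%
Error = -3.9700% − (-3.3816%) = -0.5884% → -0.588%.

-0.588%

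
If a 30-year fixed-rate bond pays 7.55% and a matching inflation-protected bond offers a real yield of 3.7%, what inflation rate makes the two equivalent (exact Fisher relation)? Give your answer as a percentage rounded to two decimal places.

(1 + π) = (1 + i)/(1 + r) = 1.07550 / 1.03700 = 1.037126
Break-even inflation = 1.037126 − 1 → 3.71%.

3.71%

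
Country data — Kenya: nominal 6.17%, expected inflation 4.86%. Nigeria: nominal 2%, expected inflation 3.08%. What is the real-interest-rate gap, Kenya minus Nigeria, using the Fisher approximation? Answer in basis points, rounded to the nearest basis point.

239 basis points

Kenya: 6.17% − 4.86% = 1.310%
Nigeria: 2% − 3.08% = -1.080%
Differential = 2.390% → 239 basis points.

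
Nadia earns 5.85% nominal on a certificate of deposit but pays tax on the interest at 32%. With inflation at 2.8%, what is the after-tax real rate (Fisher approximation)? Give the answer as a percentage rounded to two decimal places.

1.18%

After-tax nominal return = 5.85% × (1 − 0.32) = 3.9780%.
r ≈ 3.9780% − 2.8% → 1.18%.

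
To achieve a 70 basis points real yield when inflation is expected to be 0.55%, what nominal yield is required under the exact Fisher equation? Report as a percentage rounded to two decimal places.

(1 + i) = (1 + r)(1 + π) = 1.00700 × 1.00550 = 1.0125385
i = 1.0125385 − 1, so the required nominal rate is 1.25%.

1.25%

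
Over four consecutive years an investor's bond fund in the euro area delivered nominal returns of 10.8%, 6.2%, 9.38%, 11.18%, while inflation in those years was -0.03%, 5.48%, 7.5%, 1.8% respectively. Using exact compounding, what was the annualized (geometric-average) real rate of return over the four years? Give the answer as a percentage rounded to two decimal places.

Nominal growth factor = 1.1080 × 1.0620 × 1.0938 × 1.1118 = 1.43096452
Price-level growth factor = 0.9997 × 1.0548 × 1.0750 × 1.0180 = 1.15397408
Real growth factor = 1.43096452 / 1.15397408 = 1.24003177
Annualized real rate = 1.24003177^(1/4) − 1 = 5.5257% → 5.53%.

5.53%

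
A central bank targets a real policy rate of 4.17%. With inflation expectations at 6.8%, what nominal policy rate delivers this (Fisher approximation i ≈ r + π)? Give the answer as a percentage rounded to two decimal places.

10.97%

i ≈ r + π = 4.17% + 6.8% = 10.97%.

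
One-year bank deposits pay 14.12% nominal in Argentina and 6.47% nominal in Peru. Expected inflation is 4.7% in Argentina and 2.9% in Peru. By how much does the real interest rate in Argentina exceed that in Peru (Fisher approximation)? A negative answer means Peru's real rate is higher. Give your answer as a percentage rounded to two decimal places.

Argentina: 14.12% − 4.7% = 9.420%
Peru: 6.47% − 2.9% = 3.570%
Differential = 5.850% → 5.85%.

5.85%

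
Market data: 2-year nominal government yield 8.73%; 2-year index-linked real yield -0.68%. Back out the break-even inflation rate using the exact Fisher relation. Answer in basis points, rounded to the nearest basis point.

(1 + π) = (1 + i)/(1 + r) = 1.08730 / 0.99320 = 1.094744
Break-even inflation = 1.094744 − 1 → 947 basis points.

947 basis points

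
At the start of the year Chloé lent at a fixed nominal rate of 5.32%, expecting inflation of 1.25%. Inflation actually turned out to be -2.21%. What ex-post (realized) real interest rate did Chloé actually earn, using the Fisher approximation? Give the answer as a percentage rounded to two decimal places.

Ex-post: 5.32% − (-2.21%) = 7.530%
So the realized real rate is 7.53%.

7.53%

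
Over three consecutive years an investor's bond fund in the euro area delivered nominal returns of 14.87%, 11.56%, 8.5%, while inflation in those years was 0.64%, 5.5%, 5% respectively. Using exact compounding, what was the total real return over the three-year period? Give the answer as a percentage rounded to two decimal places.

24.72%

Nominal growth factor = 1.1487 × 1.1156 × 1.0850 = 1.390416
Price-level growth factor = 1.0064 × 1.0550 × 1.0500 = 1.114840
Real growth factor = 1.390416 / 1.114840 = 1.247190
Total real return = 1.247190 − 1 → 24.72%.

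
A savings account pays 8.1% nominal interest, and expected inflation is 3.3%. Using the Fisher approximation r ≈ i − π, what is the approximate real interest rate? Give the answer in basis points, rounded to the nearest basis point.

r ≈ i − π = 8.1% − 3.3% = 480 basis points.

480 basis points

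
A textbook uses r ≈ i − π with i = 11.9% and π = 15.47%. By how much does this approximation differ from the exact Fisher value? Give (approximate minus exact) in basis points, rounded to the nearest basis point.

-48 basis points

Approximate: r ≈ 11.900% − 15.470% = -3.5700%
Exact: (1 + 0.1190)/(1 + 0.1547) − 1 = -3.0917%
Error = -3.5700% − (-3.0917%) = -0.4783% → -48 basis points.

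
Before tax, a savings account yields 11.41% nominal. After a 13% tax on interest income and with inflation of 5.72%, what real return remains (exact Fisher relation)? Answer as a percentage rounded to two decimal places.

After-tax nominal return = 11.41% × (1 − 0.13) = 9.9267%.
1 + r = 1.099267 / 1.05720 = 1.039791
After-tax real rate = 1.039791 − 1 → 3.98%.

3.98%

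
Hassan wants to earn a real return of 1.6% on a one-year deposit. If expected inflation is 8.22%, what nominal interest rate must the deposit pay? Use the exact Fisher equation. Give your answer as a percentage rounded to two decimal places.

(1 + i) = (1 + r)(1 + π) = 1.01600 × 1.08220 = 1.0995152
i = 1.0995152 − 1, so the required nominal rate is 9.95%.

9.95%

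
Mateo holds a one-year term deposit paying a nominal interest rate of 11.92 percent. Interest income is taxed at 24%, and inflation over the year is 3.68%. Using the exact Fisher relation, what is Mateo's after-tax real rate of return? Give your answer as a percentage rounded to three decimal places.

After-tax nominal return = 11.92% × (1 − 0.24) = 9.0592%.
1 + r = 1.090592 / 1.03680 = 1.051883
After-tax real rate = 1.051883 − 1 → 5.188%.

5.188%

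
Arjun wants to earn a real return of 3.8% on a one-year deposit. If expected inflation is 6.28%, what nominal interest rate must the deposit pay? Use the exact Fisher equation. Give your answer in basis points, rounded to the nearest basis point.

(1 + i) = (1 + r)(1 + π) = 1.03800 × 1.06280 = 1.1031864
i = 1.1031864 − 1, so the required nominal rate is 1032 basis points.

1032 basis points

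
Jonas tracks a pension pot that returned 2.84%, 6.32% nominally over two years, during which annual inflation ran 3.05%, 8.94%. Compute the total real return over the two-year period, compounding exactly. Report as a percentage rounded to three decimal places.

-2.604%

Nominal growth factor = 1.0284 × 1.0632 = 1.093395
Price-level growth factor = 1.0305 × 1.0894 = 1.122627
Real growth factor = 1.093395 / 1.122627 = 0.973961
Total real return = 0.973961 − 1 → -2.604%.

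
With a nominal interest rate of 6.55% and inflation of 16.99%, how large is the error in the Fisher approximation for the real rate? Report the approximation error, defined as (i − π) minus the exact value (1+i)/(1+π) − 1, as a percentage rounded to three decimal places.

-1.516%

Approximate: r ≈ 6.550% − 16.990% = -10.4400%
Exact: (1 + 0.0655)/(1 + 0.1699) − 1 = -8.9238%
Error = -10.4400% − (-8.9238%) = -1.5162% → -1.516%.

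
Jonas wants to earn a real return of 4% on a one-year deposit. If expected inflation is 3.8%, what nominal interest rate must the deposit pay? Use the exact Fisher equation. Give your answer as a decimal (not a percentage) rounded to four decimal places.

0.0795

(1 + i) = (1 + r)(1 + π) = 1.04000 × 1.03800 = 1.07952
i = 1.07952 − 1, so the required nominal rate is 0.0795.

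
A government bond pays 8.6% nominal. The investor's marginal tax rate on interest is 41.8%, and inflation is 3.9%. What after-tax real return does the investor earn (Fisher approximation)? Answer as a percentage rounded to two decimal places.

1.11%

After-tax nominal return = 8.6% × (1 − 0.418) = 5.0052%.
r ≈ 5.0052% − 3.9% → 1.11%.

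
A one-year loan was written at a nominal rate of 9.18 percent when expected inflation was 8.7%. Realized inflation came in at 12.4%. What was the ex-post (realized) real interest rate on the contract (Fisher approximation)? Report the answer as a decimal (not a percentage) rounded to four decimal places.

Ex-post: 9.18% − 12.4% = -3.220%
So the realized real rate is -0.0322.

-0.0322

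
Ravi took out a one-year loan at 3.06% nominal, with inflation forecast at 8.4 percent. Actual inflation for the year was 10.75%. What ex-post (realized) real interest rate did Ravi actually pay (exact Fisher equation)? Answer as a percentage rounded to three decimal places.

Ex-post: (1 + 0.0306)/(1 + 0.1075) − 1 = -6.9436%
So the realized real rate is -6.944%.

-6.944%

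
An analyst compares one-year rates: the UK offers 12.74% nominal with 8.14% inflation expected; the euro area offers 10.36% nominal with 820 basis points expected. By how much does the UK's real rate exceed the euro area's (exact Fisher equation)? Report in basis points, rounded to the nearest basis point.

226 basis points

The UK: (1 + 0.1274)/(1 + 0.0814) − 1 = 4.2537%
The euro area: (1 + 0.1036)/(1 + 0.0820) − 1 = 1.9963%
Differential = 4.2537% − 1.9963% = 2.2574% → 226 basis points.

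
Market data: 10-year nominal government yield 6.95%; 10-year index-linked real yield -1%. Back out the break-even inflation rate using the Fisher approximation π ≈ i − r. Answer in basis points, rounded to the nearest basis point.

π ≈ i − r = 6.95% − (-1%) → 795 basis points.

795 basis points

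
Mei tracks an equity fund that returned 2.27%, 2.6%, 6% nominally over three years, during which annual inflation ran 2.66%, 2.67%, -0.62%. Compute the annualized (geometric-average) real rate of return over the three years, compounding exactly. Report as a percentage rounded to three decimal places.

2.020%

Compound the nominal returns: 1.0227 × 1.0260 × 1.0600 = 1.11224761.
Compound inflation: 1.0266 × 1.0267 × 0.9938 = 1.04747536.
Deflate: 1.11224761 / 1.04747536 = 1.06183654.
Annualized real rate = 1.06183654^(1/3) − 1 = 2.0201% → 2.020%.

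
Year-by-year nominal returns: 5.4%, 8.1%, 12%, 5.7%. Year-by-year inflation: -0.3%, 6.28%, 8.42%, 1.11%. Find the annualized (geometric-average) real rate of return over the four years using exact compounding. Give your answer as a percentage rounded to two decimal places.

Nominal growth factor = 1.0540 × 1.0810 × 1.1200 × 1.0570 = 1.34883652
Price-level growth factor = 0.9970 × 1.0628 × 1.0842 × 1.0111 = 1.16158292
Real growth factor = 1.34883652 / 1.16158292 = 1.16120554
Annualized real rate = 1.16120554^(1/4) − 1 = 3.8072% → 3.81%.

3.81%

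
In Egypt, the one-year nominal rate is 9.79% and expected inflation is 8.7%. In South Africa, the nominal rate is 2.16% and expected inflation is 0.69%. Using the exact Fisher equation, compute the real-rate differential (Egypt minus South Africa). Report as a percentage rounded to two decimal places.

Egypt: (1 + 0.0979)/(1 + 0.0870) − 1 = 1.0028%
South Africa: (1 + 0.0216)/(1 + 0.0069) − 1 = 1.4599%
Differential = 1.0028% − 1.4599% = -0.4572% → -0.46%.

-0.46%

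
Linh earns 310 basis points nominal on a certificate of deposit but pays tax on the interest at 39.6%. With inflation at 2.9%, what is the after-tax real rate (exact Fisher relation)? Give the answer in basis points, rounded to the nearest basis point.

After-tax nominal return = 3.1% × (1 − 0.396) = 1.8724%.
1 + r = 1.018724 / 1.02900 = 0.990014
After-tax real rate = 0.990014 − 1 → -100 basis points.

-100 basis points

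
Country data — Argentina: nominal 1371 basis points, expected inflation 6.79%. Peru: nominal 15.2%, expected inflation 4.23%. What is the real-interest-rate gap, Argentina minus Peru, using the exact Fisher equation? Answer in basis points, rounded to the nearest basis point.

-404 basis points

Argentina: (1 + 0.1371)/(1 + 0.0679) − 1 = 6.4800%
Peru: (1 + 0.1520)/(1 + 0.0423) − 1 = 10.5248%
Differential = 6.4800% − 10.5248% = -4.0448% → -404 basis points.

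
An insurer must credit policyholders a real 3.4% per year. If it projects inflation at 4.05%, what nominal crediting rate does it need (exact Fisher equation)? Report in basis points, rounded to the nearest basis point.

(1 + i) = (1 + r)(1 + π) = 1.03400 × 1.04050 = 1.075877
i = 1.075877 − 1, so the required nominal rate is 759 basis points.

759 basis points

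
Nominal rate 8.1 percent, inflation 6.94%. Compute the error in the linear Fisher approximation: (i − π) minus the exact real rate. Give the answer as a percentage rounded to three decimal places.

0.075%

Approximate: r ≈ 8.100% − 6.940% = 1.1600%
Exact: (1 + 0.0810)/(1 + 0.0694) − 1 = 1.0847%
Error = 1.1600% − 1.0847% = 0.0753% → 0.075%.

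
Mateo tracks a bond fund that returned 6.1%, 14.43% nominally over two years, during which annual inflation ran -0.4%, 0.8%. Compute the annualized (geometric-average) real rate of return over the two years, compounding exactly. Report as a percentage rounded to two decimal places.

Compound the nominal returns: 1.0610 × 1.1443 = 1.21410230.
Compound inflation: 0.9960 × 1.0080 = 1.00396800.
Deflate: 1.21410230 / 1.00396800 = 1.20930378.
Annualized real rate = 1.20930378^(1/2) − 1 = 9.9683% → 9.97%.

9.97%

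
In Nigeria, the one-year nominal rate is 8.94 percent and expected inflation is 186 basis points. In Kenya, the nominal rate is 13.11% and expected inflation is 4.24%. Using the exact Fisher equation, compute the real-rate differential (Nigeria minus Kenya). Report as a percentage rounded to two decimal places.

Nigeria: (1 + 0.0894)/(1 + 0.0186) − 1 = 6.9507%
Kenya: (1 + 0.1311)/(1 + 0.0424) − 1 = 8.5092%
Differential = 6.9507% − 8.5092% = -1.5585% → -1.56%.

-1.56%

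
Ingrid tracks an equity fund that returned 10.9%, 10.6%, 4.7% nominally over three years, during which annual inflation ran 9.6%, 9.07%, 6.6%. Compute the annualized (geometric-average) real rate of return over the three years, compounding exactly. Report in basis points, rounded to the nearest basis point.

26 basis points

Nominal growth factor = 1.1090 × 1.1060 × 1.0470 = 1.28420204
Price-level growth factor = 1.0960 × 1.0907 × 1.0660 = 1.27430408
Real growth factor = 1.28420204 / 1.27430408 = 1.00776735
Annualized real rate = 1.00776735^(1/3) − 1 = 0.2582% → 26 basis points.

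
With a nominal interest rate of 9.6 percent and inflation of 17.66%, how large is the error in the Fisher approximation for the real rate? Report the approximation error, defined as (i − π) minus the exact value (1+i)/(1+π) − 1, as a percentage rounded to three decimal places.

-1.210%

Approximate: r ≈ 9.600% − 17.660% = -8.0600%
Exact: (1 + 0.0960)/(1 + 0.1766) − 1 = -6.8502%
Error = -8.0600% − (-6.8502%) = -1.2098% → -1.210%.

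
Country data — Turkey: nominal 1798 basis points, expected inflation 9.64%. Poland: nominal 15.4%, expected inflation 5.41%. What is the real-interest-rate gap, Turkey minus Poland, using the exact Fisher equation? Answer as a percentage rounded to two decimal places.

-1.87%

Turkey: (1 + 0.1798)/(1 + 0.0964) − 1 = 7.6067%
Poland: (1 + 0.1540)/(1 + 0.0541) − 1 = 9.4773%
Differential = 7.6067% − 9.4773% = -1.8706% → -1.87%.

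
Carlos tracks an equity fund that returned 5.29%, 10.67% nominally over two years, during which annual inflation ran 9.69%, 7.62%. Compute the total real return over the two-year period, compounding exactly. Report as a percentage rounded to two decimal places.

-1.29%

Nominal growth factor = 1.0529 × 1.1067 = 1.165244
Price-level growth factor = 1.0969 × 1.0762 = 1.180484
Real growth factor = 1.165244 / 1.180484 = 0.987091
Total real return = 0.987091 − 1 → -1.29%.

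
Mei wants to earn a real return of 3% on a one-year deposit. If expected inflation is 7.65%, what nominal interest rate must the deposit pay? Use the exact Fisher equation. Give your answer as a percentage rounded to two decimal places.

10.88%

(1 + i) = (1 + r)(1 + π) = 1.03000 × 1.07650 = 1.108795
i = 1.108795 − 1, so the required nominal rate is 10.88%.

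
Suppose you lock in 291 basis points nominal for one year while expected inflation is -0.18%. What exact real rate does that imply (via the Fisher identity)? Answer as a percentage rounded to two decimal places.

3.10%

By the Fisher identity, 1 + r = (1 + i)/(1 + π).
1 + r = 1.02910 / 0.99820 = 1.030956
r = 1.030956 − 1 = 3.0956%, i.e. 3.10%.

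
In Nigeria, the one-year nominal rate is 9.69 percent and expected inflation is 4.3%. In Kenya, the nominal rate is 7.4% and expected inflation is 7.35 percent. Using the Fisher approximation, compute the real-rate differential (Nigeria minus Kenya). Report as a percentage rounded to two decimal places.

Nigeria: 9.69% − 4.3% = 5.390%
Kenya: 7.4% − 7.35% = 0.050%
Differential = 5.340% → 5.34%.

5.34%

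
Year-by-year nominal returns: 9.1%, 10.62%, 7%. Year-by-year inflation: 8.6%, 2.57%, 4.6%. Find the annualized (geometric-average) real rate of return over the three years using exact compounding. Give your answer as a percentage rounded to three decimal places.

Compound the nominal returns: 1.0910 × 1.1062 × 1.0700 = 1.29134469.
Compound inflation: 1.0860 × 1.0257 × 1.0460 = 1.16515007.
Deflate: 1.29134469 / 1.16515007 = 1.10830761.
Annualized real rate = 1.10830761^(1/3) − 1 = 3.4872% → 3.487%.

3.487%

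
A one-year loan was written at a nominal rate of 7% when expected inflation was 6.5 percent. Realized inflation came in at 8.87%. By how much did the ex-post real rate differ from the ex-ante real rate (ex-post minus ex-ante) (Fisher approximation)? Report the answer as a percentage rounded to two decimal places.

Ex-ante: 7% − 6.5% = 0.500%
Ex-post: 7% − 8.87% = -1.870%
Difference (ex-post − ex-ante) = -2.3700% → -2.37%.

-2.37%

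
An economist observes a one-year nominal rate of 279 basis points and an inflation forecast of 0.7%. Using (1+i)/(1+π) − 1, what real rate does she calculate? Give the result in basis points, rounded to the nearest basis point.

208 basis points

By the Fisher equation, 1 + r = (1 + i)/(1 + π).
1 + r = 1.02790 / 1.00700 = 1.020755
r = 1.020755 − 1 = 2.0755%, i.e. 208 basis points.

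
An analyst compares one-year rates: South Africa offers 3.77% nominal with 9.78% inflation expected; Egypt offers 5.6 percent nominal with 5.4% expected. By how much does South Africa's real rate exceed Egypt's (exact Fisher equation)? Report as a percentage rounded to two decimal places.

-5.66%

South Africa: (1 + 0.0377)/(1 + 0.0978) − 1 = -5.4746%
Egypt: (1 + 0.0560)/(1 + 0.0540) − 1 = 0.1898%
Differential = -5.4746% − 0.1898% = -5.6643% → -5.66%.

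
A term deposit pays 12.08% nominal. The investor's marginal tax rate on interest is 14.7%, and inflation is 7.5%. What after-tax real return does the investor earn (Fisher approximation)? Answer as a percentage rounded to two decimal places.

After-tax nominal return = 12.08% × (1 − 0.147) = 10.30424%.
r ≈ 10.30424% − 7.5% → 2.80%.

2.80%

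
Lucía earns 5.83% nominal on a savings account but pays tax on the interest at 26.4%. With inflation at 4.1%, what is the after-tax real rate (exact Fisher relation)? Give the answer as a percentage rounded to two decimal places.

After-tax nominal return = 5.83% × (1 − 0.264) = 4.29088%.
1 + r = 1.0429088 / 1.04100 = 1.001834
After-tax real rate = 1.001834 − 1 → 0.18%.

0.18%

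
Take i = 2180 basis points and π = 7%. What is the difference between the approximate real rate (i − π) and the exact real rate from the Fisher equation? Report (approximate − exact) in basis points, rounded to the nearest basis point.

97 basis points

Approximate: r ≈ 21.800% − 7.000% = 14.8000%
Exact: (1 + 0.2180)/(1 + 0.0700) − 1 = 13.8318%
Error = 14.8000% − 13.8318% = 0.9682% → 97 basis points.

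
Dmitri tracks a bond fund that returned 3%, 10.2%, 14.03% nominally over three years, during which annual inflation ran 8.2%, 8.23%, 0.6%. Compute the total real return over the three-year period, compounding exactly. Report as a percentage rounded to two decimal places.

Nominal growth factor = 1.0300 × 1.1020 × 1.1403 = 1.294309
Price-level growth factor = 1.0820 × 1.0823 × 1.0060 = 1.178075
Real growth factor = 1.294309 / 1.178075 = 1.098664
Total real return = 1.098664 − 1 → 9.87%.

9.87%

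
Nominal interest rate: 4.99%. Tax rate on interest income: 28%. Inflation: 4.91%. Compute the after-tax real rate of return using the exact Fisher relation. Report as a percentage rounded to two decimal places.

After-tax nominal return = 4.99% × (1 − 0.28) = 3.5928%.
1 + r = 1.035928 / 1.04910 = 0.987444
After-tax real rate = 0.987444 − 1 → -1.26%.

-1.26%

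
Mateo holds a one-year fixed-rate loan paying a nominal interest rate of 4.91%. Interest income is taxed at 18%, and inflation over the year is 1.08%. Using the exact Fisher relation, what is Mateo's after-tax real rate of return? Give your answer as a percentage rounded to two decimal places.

2.91%

After-tax nominal return = 4.91% × (1 − 0.18) = 4.0262%.
1 + r = 1.040262 / 1.01080 = 1.029147
After-tax real rate = 1.029147 − 1 → 2.91%.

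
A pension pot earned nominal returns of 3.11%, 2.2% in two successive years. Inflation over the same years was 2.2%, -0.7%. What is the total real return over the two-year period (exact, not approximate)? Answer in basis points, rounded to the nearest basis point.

384 basis points

Nominal growth factor = 1.0311 × 1.0220 = 1.053784
Price-level growth factor = 1.0220 × 0.9930 = 1.014846
Real growth factor = 1.053784 / 1.014846 = 1.038369
Total real return = 1.038369 − 1 → 384 basis points.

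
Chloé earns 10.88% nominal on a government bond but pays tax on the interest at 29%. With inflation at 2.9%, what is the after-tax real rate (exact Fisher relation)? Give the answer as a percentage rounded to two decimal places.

4.69%

After-tax nominal return = 10.88% × (1 − 0.29) = 7.7248%.
1 + r = 1.077248 / 1.02900 = 1.046888
After-tax real rate = 1.046888 − 1 → 4.69%.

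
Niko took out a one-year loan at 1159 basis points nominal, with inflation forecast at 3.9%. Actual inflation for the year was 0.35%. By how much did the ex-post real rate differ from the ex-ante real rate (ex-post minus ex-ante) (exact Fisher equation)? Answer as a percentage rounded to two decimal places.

Ex-ante: (1 + 0.1159)/(1 + 0.0390) − 1 = 7.4013%
Ex-post: (1 + 0.1159)/(1 + 0.0035) − 1 = 11.2008%
Difference (ex-post − ex-ante) = 3.7994% → 3.80%.

3.80%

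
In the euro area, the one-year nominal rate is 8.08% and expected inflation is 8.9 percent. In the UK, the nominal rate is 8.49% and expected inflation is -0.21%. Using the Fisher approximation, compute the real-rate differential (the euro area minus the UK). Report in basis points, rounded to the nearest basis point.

-952 basis points

The euro area: 8.08% − 8.9% = -0.820%
The UK: 8.49% − (-0.21%) = 8.700%
Differential = -9.520% → -952 basis points.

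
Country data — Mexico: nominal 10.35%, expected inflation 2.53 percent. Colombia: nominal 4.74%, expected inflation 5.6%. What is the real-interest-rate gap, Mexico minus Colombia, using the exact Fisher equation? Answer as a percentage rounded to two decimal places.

8.44%

Mexico: (1 + 0.1035)/(1 + 0.0253) − 1 = 7.6270%
Colombia: (1 + 0.0474)/(1 + 0.0560) − 1 = -0.8144%
Differential = 7.6270% − (-0.8144%) = 8.4414% → 8.44%.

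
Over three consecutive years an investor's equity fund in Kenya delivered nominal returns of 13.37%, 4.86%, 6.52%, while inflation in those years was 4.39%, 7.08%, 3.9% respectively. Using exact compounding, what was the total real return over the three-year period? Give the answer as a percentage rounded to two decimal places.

Compound the nominal returns: 1.1337 × 1.0486 × 1.0652 = 1.266307.
Compound inflation: 1.0439 × 1.0708 × 1.0390 = 1.161403.
Deflate: 1.266307 / 1.161403 = 1.090326.
Total real return = 1.090326 − 1 → 9.03%.

9.03%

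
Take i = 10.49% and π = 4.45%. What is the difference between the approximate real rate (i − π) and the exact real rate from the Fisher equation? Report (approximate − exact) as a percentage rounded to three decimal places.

Approximate: r ≈ 10.490% − 4.450% = 6.0400%
Exact: (1 + 0.1049)/(1 + 0.0445) − 1 = 5.7827%
Error = 6.0400% − 5.7827% = 0.2573% → 0.257%.

0.257%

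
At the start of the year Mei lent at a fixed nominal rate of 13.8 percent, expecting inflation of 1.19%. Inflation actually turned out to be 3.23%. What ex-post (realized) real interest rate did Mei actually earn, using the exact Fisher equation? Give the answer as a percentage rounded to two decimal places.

Ex-post: (1 + 0.1380)/(1 + 0.0323) − 1 = 10.2393%
So the realized real rate is 10.24%.

10.24%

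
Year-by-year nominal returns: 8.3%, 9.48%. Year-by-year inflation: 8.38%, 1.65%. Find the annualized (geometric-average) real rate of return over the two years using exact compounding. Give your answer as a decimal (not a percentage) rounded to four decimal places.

Nominal growth factor = 1.0830 × 1.0948 = 1.18566840
Price-level growth factor = 1.0838 × 1.0165 = 1.10168270
Real growth factor = 1.18566840 / 1.10168270 = 1.07623402
Annualized real rate = 1.07623402^(1/2) − 1 = 3.7417% → 0.0374.

0.0374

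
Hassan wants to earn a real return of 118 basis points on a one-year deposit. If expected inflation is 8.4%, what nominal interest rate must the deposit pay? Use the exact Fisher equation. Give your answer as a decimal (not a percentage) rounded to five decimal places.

(1 + i) = (1 + r)(1 + π) = 1.01180 × 1.08400 = 1.0967912
i = 1.0967912 − 1, so the required nominal rate is 0.09679.

0.09679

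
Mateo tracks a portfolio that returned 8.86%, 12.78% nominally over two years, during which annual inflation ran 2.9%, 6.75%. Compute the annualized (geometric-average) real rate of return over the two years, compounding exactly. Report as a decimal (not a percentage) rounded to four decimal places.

0.0572

Nominal growth factor = 1.0886 × 1.1278 = 1.22772308
Price-level growth factor = 1.0290 × 1.0675 = 1.09845750
Real growth factor = 1.22772308 / 1.09845750 = 1.11767918
Annualized real rate = 1.11767918^(1/2) − 1 = 5.7203% → 0.0572.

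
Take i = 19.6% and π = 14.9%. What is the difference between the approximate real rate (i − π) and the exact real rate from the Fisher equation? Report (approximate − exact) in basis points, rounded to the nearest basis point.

61 basis points

Approximate: r ≈ 19.600% − 14.900% = 4.7000%
Exact: (1 + 0.1960)/(1 + 0.1490) − 1 = 4.0905%
Error = 4.7000% − 4.0905% = 0.6095% → 61 basis points.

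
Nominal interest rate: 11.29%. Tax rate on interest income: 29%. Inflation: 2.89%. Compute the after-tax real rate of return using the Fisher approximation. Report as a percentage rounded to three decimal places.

After-tax nominal return = 11.29% × (1 − 0.29) = 8.0159%.
r ≈ 8.0159% − 2.89% → 5.126%.

5.126%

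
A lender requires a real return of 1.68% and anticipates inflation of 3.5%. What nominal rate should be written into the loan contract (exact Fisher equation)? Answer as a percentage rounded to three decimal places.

(1 + i) = (1 + r)(1 + π) = 1.01680 × 1.03500 = 1.052388
i = 1.052388 − 1, so the required nominal rate is 5.239%.

5.239%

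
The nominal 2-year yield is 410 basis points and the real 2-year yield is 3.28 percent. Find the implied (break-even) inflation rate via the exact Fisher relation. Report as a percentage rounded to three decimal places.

0.794%

(1 + π) = (1 + i)/(1 + r) = 1.04100 / 1.03280 = 1.007940
Break-even inflation = 1.007940 − 1 → 0.794%.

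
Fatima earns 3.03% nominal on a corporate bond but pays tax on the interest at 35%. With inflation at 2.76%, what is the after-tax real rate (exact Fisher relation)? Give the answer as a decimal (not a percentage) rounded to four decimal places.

After-tax nominal return = 3.03% × (1 − 0.35) = 1.9695%.
1 + r = 1.019695 / 1.02760 = 0.992307
After-tax real rate = 0.992307 − 1 → -0.0077.

-0.0077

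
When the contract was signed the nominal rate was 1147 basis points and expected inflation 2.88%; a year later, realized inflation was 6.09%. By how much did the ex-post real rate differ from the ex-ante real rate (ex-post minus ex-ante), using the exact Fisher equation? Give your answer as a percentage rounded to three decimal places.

-3.278%

Ex-ante: (1 + 0.1147)/(1 + 0.0288) − 1 = 8.3495%
Ex-post: (1 + 0.1147)/(1 + 0.0609) − 1 = 5.0712%
Difference (ex-post − ex-ante) = -3.2784% → -3.278%.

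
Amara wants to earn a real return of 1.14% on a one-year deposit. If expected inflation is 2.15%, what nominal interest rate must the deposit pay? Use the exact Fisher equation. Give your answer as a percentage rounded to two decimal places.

3.31%

(1 + i) = (1 + r)(1 + π) = 1.01140 × 1.02150 = 1.0331451
i = 1.0331451 − 1, so the required nominal rate is 3.31%.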